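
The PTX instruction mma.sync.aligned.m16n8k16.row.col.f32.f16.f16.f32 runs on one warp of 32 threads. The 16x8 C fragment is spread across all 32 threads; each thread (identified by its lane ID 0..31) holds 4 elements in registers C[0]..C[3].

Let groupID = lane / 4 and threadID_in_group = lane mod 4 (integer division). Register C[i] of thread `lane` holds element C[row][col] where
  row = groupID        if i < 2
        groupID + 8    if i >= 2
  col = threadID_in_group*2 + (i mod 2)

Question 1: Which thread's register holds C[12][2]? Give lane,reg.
r: 12->gid=4,r8=1  c: 2->tid=1,i&1=0
L=4*4+1=17  i=1*2+0=2

17,2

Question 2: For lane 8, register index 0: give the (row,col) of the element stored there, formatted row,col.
L=8->g=8>>2=2, t=8&3=0
[0]->row 2+0=2  col 0·2+0=0

2,0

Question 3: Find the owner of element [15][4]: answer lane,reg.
r=15→G=7,rhi=1  c=4→T=2,p=0
L=7*4+2=30  i=1*2+0=2

30,2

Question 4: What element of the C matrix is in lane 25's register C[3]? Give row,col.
lane 25: gr=6 (25/4), th=1 (25%4)
i=3: r=6+8=14, c=1*2+1=3

14,3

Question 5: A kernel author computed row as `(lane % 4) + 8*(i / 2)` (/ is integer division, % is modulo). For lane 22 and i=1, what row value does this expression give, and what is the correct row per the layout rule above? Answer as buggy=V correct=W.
buggy=2 correct=5

`(lane % 4) + 8*(i / 2)`[22,1]⇒2
lane 22⇒22/4=5, 22 mod 4=2
i=1  r:5+0⇒5  c:2·2+1⇒5
row: 2 vs 5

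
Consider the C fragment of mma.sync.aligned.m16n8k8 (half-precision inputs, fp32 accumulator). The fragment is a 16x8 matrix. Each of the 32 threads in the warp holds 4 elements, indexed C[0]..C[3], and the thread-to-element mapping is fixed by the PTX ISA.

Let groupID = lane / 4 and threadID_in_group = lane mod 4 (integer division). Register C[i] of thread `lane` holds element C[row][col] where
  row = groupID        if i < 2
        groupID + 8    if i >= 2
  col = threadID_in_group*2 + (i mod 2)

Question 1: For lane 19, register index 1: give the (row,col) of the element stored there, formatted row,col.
4,7

L=19⇒gr=19>>2=4, th=19&3=3
[1]⇒row 4+0=4  col 3·2+1=7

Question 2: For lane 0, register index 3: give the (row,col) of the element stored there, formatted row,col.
lane 0->0/4=0, 0 mod 4=0
i=3  r:0+8->8  c:2·0+1->1

8,1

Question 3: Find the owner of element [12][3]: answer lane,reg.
r=12->g=4,rb=1  c=3->t=1,b0=1
L=4*4+1=17  i=1*2+1=3

17,3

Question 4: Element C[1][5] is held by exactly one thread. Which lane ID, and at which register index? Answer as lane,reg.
r=1->g=1,rb=0  c=5->t=2,b0=1
L=1*4+2=6  i=0*2+1=1

6,1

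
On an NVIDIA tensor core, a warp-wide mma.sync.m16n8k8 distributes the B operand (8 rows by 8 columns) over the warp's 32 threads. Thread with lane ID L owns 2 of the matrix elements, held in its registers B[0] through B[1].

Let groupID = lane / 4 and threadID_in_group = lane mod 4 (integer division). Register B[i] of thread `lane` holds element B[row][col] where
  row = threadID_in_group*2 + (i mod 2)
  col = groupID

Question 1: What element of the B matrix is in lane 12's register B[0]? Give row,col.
12: gid=3,tid=0
[0] (0*2+0,3) = (0,3)

0,3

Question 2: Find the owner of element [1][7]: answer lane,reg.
28,1

c=7->g=7  r=1->t=0,b0=1
L=7*4+0=28  i=1=1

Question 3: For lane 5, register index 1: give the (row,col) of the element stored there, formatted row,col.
3,1

lane 5: G=1 (5/4), T=1 (5%4)
i=1: r=1*2+1=3, c=G=1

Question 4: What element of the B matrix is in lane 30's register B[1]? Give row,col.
lane 30->30/4=7, 30 mod 4=2
i=1  r:2·2+1->5  c:7

5,7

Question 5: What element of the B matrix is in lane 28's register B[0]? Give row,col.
0,7

28: gid=7,tid=0
[0] (0*2+0,7) = (0,7)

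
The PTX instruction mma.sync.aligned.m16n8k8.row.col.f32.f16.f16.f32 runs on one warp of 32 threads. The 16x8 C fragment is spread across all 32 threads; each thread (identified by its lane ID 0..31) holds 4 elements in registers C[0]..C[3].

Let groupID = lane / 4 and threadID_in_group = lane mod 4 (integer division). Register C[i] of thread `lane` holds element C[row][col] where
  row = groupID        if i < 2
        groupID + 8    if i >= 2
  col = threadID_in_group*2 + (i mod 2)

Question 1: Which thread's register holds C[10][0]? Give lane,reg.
r=10⇒gr=2,Rb=1  c=0⇒th=0,odd=0
L=2*4+0=8  i=1*2+0=2

8,2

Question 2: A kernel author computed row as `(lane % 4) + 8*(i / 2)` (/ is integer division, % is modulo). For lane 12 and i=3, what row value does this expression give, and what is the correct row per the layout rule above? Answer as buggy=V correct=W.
`(lane % 4) + 8*(i / 2)`[12,3]⇒8
L=12⇒gr=12>>2=3, th=12&3=0
[3]⇒row 3+8=11  col 0·2+1=1
row: 8 vs 11

buggy=8 correct=11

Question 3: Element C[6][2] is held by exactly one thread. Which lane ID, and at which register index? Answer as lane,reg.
25,0

r=6⇒gr=6,Rb=0  c=2⇒th=1,odd=0
L=6*4+1=25  i=0*2+0=0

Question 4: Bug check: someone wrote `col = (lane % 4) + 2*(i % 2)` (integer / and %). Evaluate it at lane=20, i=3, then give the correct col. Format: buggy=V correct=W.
buggy=2 correct=1

`(lane % 4) + 2*(i % 2)`[20,3]=>2
lane 20: grp=5 (20/4), tig=0 (20%4)
i=3: r=5+8=13, c=0*2+1=1
col: 2 vs 1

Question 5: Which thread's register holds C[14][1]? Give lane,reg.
r=14⇒gr=6,Rb=1  c=1⇒th=0,odd=1
L=6*4+0=24  i=1*2+1=3

24,3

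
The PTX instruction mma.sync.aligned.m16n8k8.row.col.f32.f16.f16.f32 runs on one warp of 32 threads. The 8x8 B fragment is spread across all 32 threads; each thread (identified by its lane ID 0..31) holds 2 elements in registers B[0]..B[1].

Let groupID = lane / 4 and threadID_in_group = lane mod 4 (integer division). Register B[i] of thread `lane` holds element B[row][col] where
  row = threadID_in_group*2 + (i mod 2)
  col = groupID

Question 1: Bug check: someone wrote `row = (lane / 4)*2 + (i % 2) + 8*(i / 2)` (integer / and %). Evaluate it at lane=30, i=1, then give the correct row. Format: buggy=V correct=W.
buggy=15 correct=5

`(lane / 4)*2 + (i % 2) + 8*(i / 2)`[30,1]=>15
lane 30=>30/4=7, 30 mod 4=2
i=1  r:2·2+1=>5  c:7
row: 15 vs 5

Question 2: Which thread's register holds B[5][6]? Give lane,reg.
c=6->g=6  r=5->t=2,b0=1
L=6*4+2=26  i=1=1

26,1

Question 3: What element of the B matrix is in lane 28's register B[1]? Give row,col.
lane 28->28/4=7, 28 mod 4=0
i=1  r:2·0+1->1  c:7

1,7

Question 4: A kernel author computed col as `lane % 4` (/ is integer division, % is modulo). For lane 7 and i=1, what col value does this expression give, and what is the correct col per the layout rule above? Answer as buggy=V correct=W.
`lane % 4`[7,1]→3
7: G=1,T=3
[1] (3*2+1,1) = (7,1)
col: 3 vs 1

buggy=3 correct=1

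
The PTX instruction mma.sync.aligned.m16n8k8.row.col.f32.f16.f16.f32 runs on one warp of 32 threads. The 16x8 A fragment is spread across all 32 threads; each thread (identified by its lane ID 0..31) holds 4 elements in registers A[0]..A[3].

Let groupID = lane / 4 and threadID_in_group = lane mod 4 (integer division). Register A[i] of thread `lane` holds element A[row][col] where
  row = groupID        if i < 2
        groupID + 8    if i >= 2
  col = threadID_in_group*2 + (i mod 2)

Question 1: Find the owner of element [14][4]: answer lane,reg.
r:14=>grp=6,rB=1  c:4=>tig=2,lo=0
L=6*4+2=26  i=1*2+0=2

26,2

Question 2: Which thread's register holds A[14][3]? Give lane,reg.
r:14=>grp=6,rB=1  c:3=>tig=1,lo=1
L=6*4+1=25  i=1*2+1=3

25,3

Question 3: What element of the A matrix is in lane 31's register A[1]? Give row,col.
lane 31: g=7 (31/4), t=3 (31%4)
i=1: r=7+0=7, c=3*2+1=7

7,7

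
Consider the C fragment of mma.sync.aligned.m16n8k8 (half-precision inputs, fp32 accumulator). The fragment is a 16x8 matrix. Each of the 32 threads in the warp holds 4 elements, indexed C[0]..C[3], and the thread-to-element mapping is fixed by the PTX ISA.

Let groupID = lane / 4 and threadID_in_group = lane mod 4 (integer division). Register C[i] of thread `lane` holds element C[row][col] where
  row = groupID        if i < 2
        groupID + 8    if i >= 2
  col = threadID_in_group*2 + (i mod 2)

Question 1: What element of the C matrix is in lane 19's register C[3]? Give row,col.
lane 19: G=4 (19/4), T=3 (19%4)
i=3: r=4+8=12, c=3*2+1=7

12,7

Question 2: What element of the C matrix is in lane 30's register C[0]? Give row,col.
lane 30→30/4=7, 30 mod 4=2
i=0  r:7+0→7  c:2·2+0→4

7,4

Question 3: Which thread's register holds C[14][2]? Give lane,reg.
25,2

r=14⇒gr=6,Rb=1  c=2⇒th=1,odd=0
L=6*4+1=25  i=1*2+0=2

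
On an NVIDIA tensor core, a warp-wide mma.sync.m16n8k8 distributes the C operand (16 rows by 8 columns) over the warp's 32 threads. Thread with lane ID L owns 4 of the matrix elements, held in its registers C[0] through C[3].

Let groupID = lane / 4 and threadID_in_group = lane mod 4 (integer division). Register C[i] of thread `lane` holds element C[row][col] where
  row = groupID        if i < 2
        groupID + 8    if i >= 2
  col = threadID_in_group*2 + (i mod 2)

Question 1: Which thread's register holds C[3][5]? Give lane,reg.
14,1

r: 3->gid=3,r8=0  c: 5->tid=2,i&1=1
L=3*4+2=14  i=0*2+1=1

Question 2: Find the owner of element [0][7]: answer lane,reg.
r=0->g=0,rb=0  c=7->t=3,b0=1
L=0*4+3=3  i=0*2+1=1

3,1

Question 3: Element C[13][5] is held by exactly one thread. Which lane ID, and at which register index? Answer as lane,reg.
r: 13->gid=5,r8=1  c: 5->tid=2,i&1=1
L=5*4+2=22  i=1*2+1=3

22,3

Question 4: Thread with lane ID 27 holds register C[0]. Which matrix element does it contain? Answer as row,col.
lane 27: g=6 (27/4), t=3 (27%4)
i=0: r=6+0=6, c=3*2+0=6

6,6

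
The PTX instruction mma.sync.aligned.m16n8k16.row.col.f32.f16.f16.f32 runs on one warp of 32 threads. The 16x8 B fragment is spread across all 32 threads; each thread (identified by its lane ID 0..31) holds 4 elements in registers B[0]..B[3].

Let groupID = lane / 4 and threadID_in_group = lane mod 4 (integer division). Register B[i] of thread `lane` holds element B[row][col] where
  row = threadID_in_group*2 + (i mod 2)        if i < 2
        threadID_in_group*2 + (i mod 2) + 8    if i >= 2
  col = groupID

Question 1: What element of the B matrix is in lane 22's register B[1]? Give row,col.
5,5

22: gid=5,tid=2
[1] (2*2+1+0,5) = (5,5)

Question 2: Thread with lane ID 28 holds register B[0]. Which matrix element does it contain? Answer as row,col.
0,7

lane 28: gid=7 (28/4), tid=0 (28%4)
i=0: r=0*2+0+0=0, c=gid=7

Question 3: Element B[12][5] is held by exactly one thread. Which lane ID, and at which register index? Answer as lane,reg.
22,2

c=5⇒gr=5  r=12⇒Rb=1,th=2,odd=0
L=5*4+2=22  i=1*2+0=2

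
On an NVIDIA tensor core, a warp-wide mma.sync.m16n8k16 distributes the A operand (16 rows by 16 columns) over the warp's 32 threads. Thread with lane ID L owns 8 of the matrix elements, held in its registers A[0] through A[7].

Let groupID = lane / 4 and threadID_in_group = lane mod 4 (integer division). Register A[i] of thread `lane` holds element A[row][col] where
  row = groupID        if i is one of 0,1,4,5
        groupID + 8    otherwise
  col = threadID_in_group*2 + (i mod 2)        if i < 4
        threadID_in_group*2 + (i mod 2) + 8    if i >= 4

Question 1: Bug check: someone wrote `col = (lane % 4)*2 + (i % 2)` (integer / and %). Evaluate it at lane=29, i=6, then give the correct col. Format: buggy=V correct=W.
buggy=2 correct=10

`(lane % 4)*2 + (i % 2)`[29,6]->2
lane 29: g=7 (29/4), t=1 (29%4)
i=6: r=7+8=15, c=1*2+0+8=10
col: 2 vs 10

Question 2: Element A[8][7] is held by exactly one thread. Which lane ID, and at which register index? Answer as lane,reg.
3,3

r: 8->gid=0,r8=1  c: 7->c8=0,tid=3,i&1=1
L=0*4+3=3  i=0*4+1*2+1=3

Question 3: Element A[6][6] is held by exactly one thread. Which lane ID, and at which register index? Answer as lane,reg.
27,0

r: 6->gid=6,r8=0  c: 6->c8=0,tid=3,i&1=0
L=6*4+3=27  i=0*4+0*2+0=0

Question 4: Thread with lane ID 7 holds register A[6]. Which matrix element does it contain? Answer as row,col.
7: grp=1,tig=3
[6] (1+8,3*2+0+8) = (9,14)

9,14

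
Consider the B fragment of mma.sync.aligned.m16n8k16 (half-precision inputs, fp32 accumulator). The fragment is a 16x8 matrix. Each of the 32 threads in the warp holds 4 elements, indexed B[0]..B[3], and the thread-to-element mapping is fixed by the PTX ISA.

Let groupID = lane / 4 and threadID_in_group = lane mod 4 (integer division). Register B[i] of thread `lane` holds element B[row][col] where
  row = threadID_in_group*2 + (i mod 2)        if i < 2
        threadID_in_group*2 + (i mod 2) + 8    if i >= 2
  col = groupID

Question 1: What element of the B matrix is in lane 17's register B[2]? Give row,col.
10,4

lane 17: g=4 (17/4), t=1 (17%4)
i=2: r=1*2+0+8=10, c=g=4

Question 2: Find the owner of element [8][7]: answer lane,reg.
c:7=>grp=7  r:8=>rB=1,tig=0,lo=0
L=7*4+0=28  i=1*2+0=2

28,2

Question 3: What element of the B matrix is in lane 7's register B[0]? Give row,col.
lane 7=>7/4=1, 7 mod 4=3
i=0  r:2·3+0+0=>6  c:1

6,1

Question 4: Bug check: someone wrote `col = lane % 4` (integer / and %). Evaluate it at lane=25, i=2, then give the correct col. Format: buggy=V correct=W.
`lane % 4`[25,2]→1
25: G=6,T=1
[2] (1*2+0+8,6) = (10,6)
col: 1 vs 6

buggy=1 correct=6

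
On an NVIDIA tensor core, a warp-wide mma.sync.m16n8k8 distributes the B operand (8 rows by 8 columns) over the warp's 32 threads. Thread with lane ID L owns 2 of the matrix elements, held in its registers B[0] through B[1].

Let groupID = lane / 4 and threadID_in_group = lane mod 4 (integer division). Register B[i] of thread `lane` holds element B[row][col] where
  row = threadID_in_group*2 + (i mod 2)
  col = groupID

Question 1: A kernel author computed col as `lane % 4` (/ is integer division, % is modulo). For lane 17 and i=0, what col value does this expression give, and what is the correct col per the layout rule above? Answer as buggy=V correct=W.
`lane % 4`[17,0]⇒1
lane 17: gr=4 (17/4), th=1 (17%4)
i=0: r=1*2+0=2, c=gr=4
col: 1 vs 4

buggy=1 correct=4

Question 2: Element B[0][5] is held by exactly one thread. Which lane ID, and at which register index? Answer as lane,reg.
c=5->g=5  r=0->t=0,b0=0
L=5*4+0=20  i=0=0

20,0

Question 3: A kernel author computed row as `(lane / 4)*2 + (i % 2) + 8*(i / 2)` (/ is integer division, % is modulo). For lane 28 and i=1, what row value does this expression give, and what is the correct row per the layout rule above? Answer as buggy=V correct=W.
buggy=15 correct=1

`(lane / 4)*2 + (i % 2) + 8*(i / 2)`[28,1]->15
lane 28: g=7 (28/4), t=0 (28%4)
i=1: r=0*2+1=1, c=g=7
row: 15 vs 1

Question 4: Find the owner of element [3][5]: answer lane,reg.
c=5⇒gr=5  r=3⇒th=1,odd=1
L=5*4+1=21  i=1=1

21,1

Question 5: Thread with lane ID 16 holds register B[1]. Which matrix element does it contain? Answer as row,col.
1,4

lane 16->16/4=4, 16 mod 4=0
i=1  r:2·0+1->1  c:4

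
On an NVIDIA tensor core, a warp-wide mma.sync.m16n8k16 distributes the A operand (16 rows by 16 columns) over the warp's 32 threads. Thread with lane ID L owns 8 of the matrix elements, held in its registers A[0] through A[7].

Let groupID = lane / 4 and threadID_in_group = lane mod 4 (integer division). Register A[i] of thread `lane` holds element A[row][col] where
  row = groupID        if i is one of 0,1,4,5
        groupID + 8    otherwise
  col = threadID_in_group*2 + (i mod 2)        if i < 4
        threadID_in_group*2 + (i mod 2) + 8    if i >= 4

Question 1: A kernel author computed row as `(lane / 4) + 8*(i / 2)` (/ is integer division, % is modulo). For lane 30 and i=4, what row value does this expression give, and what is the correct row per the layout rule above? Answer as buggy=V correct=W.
`(lane / 4) + 8*(i / 2)`[30,4]->23
lane 30: g=7 (30/4), t=2 (30%4)
i=4: r=7+0=7, c=2*2+0+8=12
row: 23 vs 7

buggy=23 correct=7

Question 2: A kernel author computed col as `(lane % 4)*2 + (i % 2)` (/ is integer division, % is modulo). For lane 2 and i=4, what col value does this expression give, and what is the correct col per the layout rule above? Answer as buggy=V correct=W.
buggy=4 correct=12

`(lane % 4)*2 + (i % 2)`[2,4]->4
lane 2->2/4=0, 2 mod 4=2
i=4  r:0+0->0  c:2·2+0+8->12
col: 4 vs 12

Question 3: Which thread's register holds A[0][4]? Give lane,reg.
2,0

r=0→G=0,rhi=0  c=4→chi=0,T=2,p=0
L=0*4+2=2  i=0*4+0*2+0=0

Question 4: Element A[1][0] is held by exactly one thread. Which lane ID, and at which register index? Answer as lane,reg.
4,0

r:1=>grp=1,rB=0  c:0=>cB=0,tig=0,lo=0
L=1*4+0=4  i=0*4+0*2+0=0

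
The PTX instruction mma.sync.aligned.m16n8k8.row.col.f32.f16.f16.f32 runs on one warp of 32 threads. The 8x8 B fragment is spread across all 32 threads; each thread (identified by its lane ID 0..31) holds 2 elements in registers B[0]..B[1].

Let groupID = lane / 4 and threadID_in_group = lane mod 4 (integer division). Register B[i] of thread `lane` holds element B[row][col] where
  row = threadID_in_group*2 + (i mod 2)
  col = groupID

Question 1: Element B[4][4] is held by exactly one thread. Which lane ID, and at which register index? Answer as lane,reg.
c:4=>grp=4  r:4=>tig=2,lo=0
L=4*4+2=18  i=0=0

18,0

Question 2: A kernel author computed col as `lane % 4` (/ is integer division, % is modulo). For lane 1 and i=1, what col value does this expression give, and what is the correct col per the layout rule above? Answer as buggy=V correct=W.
buggy=1 correct=0

`lane % 4`[1,1]⇒1
L=1⇒gr=1>>2=0, th=1&3=1
[1]⇒row 1·2+1=3  col gr=0
col: 1 vs 0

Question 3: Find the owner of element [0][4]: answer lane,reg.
16,0

c:4=>grp=4  r:0=>tig=0,lo=0
L=4*4+0=16  i=0=0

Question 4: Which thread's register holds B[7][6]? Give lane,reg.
c=6⇒gr=6  r=7⇒th=3,odd=1
L=6*4+3=27  i=1=1

27,1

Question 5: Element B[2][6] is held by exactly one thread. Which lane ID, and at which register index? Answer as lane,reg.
c=6->g=6  r=2->t=1,b0=0
L=6*4+1=25  i=0=0

25,0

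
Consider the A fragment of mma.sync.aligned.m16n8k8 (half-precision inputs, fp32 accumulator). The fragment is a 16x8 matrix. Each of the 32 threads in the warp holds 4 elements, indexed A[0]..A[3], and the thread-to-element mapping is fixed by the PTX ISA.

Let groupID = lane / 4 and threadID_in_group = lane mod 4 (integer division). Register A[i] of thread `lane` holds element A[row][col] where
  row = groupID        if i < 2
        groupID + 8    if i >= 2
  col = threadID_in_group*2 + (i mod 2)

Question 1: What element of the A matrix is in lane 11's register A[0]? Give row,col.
2,6

L=11->g=11>>2=2, t=11&3=3
[0]->row 2+0=2  col 3·2+0=6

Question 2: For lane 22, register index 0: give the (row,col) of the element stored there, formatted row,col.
22: G=5,T=2
[0] (5+0,2*2+0) = (5,4)

5,4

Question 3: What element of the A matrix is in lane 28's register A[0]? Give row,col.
7,0

L=28->g=28>>2=7, t=28&3=0
[0]->row 7+0=7  col 0·2+0=0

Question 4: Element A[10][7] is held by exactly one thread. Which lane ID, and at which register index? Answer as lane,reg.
11,3

r: 10->gid=2,r8=1  c: 7->tid=3,i&1=1
L=2*4+3=11  i=1*2+1=3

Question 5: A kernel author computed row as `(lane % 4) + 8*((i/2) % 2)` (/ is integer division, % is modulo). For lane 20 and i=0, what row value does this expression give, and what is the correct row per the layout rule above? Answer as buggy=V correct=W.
`(lane % 4) + 8*((i/2) % 2)`[20,0]=>0
L=20=>grp=20>>2=5, tig=20&3=0
[0]=>row 5+0=5  col 0·2+0=0
row: 0 vs 5

buggy=0 correct=5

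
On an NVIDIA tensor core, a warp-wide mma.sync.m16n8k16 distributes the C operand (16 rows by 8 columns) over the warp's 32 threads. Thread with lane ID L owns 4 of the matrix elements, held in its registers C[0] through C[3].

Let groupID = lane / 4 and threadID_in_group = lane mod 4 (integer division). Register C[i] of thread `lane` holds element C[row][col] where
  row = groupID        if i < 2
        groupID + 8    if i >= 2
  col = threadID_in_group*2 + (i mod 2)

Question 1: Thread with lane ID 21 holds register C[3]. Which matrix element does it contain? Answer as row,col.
21: G=5,T=1
[3] (5+8,1*2+1) = (13,3)

13,3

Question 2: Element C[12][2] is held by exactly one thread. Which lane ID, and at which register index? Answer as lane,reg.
17,2

r=12⇒gr=4,Rb=1  c=2⇒th=1,odd=0
L=4*4+1=17  i=1*2+0=2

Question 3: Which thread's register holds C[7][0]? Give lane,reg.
28,0

r=7⇒gr=7,Rb=0  c=0⇒th=0,odd=0
L=7*4+0=28  i=0*2+0=0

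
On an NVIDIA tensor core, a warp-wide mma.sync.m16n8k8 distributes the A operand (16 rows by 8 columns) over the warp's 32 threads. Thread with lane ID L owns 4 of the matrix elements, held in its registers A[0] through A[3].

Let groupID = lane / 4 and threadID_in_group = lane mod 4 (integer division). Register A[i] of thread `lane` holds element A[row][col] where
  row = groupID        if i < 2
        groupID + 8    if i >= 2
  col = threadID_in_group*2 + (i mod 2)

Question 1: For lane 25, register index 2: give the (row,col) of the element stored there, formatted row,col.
lane 25->25/4=6, 25 mod 4=1
i=2  r:6+8->14  c:2·1+0->2

14,2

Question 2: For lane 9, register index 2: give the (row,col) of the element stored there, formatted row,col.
lane 9->9/4=2, 9 mod 4=1
i=2  r:2+8->10  c:2·1+0->2

10,2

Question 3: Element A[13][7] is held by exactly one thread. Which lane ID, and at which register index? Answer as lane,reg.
23,3

r:13=>grp=5,rB=1  c:7=>tig=3,lo=1
L=5*4+3=23  i=1*2+1=3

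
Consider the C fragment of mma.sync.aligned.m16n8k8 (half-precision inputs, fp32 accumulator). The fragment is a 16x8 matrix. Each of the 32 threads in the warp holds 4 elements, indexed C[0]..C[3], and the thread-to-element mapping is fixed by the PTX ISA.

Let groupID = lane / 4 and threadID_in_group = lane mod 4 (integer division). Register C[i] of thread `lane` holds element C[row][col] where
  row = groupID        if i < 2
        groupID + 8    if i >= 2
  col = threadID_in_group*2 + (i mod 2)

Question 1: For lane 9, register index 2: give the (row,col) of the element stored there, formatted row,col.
10,2

L=9⇒gr=9>>2=2, th=9&3=1
[2]⇒row 2+8=10  col 1·2+0=2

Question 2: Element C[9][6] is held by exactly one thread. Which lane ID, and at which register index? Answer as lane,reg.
7,2

r=9->g=1,rb=1  c=6->t=3,b0=0
L=1*4+3=7  i=1*2+0=2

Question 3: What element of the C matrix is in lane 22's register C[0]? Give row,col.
5,4

lane 22⇒22/4=5, 22 mod 4=2
i=0  r:5+0⇒5  c:2·2+0⇒4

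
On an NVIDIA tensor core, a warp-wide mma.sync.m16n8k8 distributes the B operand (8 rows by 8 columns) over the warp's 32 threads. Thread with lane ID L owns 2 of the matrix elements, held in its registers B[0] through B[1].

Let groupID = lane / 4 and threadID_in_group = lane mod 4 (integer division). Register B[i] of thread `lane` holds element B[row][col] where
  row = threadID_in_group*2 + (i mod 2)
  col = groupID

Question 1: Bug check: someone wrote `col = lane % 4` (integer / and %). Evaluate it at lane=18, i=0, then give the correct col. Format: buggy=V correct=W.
`lane % 4`[18,0]=>2
lane 18=>18/4=4, 18 mod 4=2
i=0  r:2·2+0=>4  c:4
col: 2 vs 4

buggy=2 correct=4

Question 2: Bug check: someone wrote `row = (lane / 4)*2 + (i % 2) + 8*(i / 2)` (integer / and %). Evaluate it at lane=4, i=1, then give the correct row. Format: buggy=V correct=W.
`(lane / 4)*2 + (i % 2) + 8*(i / 2)`[4,1]⇒3
4: gr=1,th=0
[1] (0*2+1,1) = (1,1)
row: 3 vs 1

buggy=3 correct=1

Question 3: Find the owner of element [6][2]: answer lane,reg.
11,0

c:2=>grp=2  r:6=>tig=3,lo=0
L=2*4+3=11  i=0=0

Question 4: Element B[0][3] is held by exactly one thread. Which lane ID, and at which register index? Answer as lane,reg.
c=3⇒gr=3  r=0⇒th=0,odd=0
L=3*4+0=12  i=0=0

12,0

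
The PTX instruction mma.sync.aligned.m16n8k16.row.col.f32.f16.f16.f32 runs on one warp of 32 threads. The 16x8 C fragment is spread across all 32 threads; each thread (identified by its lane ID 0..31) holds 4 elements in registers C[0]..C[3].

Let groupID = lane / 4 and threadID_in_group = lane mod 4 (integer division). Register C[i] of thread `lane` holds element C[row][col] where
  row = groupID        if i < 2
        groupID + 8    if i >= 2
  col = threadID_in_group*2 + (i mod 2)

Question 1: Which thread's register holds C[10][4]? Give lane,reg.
r=10->g=2,rb=1  c=4->t=2,b0=0
L=2*4+2=10  i=1*2+0=2

10,2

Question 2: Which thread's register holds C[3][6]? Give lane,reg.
15,0

r:3=>grp=3,rB=0  c:6=>tig=3,lo=0
L=3*4+3=15  i=0*2+0=0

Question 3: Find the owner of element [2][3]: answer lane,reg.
9,1

r=2⇒gr=2,Rb=0  c=3⇒th=1,odd=1
L=2*4+1=9  i=0*2+1=1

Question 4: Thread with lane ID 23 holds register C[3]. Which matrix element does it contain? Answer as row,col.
lane 23⇒23/4=5, 23 mod 4=3
i=3  r:5+8⇒13  c:2·3+1⇒7

13,7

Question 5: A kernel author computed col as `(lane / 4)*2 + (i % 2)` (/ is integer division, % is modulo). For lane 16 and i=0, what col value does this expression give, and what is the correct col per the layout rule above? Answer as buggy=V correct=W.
buggy=8 correct=0

`(lane / 4)*2 + (i % 2)`[16,0]->8
lane 16: g=4 (16/4), t=0 (16%4)
i=0: r=4+0=4, c=0*2+0=0
col: 8 vs 0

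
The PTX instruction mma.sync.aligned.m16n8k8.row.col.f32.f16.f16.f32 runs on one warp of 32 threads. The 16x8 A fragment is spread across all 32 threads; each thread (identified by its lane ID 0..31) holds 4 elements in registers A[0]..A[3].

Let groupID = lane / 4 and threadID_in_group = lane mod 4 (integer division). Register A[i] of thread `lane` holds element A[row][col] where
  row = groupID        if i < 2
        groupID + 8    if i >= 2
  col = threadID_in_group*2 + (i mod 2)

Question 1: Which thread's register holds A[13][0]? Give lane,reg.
20,2

r: 13->gid=5,r8=1  c: 0->tid=0,i&1=0
L=5*4+0=20  i=1*2+0=2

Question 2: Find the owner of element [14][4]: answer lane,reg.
r=14→G=6,rhi=1  c=4→T=2,p=0
L=6*4+2=26  i=1*2+0=2

26,2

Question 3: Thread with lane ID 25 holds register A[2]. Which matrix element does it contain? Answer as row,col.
14,2

25: gr=6,th=1
[2] (6+8,1*2+0) = (14,2)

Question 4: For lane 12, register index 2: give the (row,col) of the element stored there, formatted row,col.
L=12→G=12>>2=3, T=12&3=0
[2]→row 3+8=11  col 0·2+0=0

11,0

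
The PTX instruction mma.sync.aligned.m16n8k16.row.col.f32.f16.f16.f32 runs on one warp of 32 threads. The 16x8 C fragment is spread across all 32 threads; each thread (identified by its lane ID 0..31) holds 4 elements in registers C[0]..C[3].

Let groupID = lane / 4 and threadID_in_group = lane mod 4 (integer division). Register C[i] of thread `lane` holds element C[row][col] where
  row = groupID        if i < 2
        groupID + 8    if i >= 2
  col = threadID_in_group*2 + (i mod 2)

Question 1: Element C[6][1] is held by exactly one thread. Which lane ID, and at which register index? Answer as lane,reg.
24,1

r=6->g=6,rb=0  c=1->t=0,b0=1
L=6*4+0=24  i=0*2+1=1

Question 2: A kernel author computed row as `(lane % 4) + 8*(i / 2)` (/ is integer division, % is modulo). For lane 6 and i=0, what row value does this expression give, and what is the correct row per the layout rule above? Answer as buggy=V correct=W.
`(lane % 4) + 8*(i / 2)`[6,0]=>2
lane 6: grp=1 (6/4), tig=2 (6%4)
i=0: r=1+0=1, c=2*2+0=4
row: 2 vs 1

buggy=2 correct=1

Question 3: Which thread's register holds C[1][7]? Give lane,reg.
r:1=>grp=1,rB=0  c:7=>tig=3,lo=1
L=1*4+3=7  i=0*2+1=1

7,1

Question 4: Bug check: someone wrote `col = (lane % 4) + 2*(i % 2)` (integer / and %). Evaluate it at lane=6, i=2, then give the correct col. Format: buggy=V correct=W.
buggy=2 correct=4

`(lane % 4) + 2*(i % 2)`[6,2]⇒2
lane 6⇒6/4=1, 6 mod 4=2
i=2  r:1+8⇒9  c:2·2+0⇒4
col: 2 vs 4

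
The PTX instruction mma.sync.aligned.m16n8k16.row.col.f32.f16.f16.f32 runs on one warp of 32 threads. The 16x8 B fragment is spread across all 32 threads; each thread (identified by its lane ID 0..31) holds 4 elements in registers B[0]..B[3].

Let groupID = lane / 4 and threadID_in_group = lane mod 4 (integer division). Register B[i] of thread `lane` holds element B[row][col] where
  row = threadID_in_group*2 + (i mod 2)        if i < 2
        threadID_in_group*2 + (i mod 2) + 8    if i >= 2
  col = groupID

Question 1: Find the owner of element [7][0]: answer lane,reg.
3,1

c=0⇒gr=0  r=7⇒Rb=0,th=3,odd=1
L=0*4+3=3  i=0*2+1=1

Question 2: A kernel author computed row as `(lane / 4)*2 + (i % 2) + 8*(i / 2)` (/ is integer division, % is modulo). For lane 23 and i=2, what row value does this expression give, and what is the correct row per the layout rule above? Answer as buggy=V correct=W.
buggy=18 correct=14

`(lane / 4)*2 + (i % 2) + 8*(i / 2)`[23,2]→18
L=23→G=23>>2=5, T=23&3=3
[2]→row 3·2+0+8=14  col G=5
row: 18 vs 14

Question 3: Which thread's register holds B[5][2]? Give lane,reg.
10,1

c=2→G=2  r=5→rhi=0,T=2,p=1
L=2*4+2=10  i=0*2+1=1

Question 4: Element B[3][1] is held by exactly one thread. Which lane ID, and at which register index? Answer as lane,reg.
c=1->g=1  r=3->rb=0,t=1,b0=1
L=1*4+1=5  i=0*2+1=1

5,1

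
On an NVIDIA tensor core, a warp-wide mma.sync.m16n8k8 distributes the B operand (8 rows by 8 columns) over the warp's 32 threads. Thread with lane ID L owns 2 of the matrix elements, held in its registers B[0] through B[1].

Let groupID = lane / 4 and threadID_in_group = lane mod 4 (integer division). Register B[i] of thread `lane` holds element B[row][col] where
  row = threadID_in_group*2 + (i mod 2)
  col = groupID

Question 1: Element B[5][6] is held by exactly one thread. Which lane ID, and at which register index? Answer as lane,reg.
c: 6->gid=6  r: 5->tid=2,i&1=1
L=6*4+2=26  i=1=1

26,1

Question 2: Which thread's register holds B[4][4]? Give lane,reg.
18,0

c=4→G=4  r=4→T=2,p=0
L=4*4+2=18  i=0=0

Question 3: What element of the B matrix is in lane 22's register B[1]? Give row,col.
L=22→G=22>>2=5, T=22&3=2
[1]→row 2·2+1=5  col G=5

5,5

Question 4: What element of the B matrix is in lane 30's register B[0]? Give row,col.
L=30=>grp=30>>2=7, tig=30&3=2
[0]=>row 2·2+0=4  col grp=7

4,7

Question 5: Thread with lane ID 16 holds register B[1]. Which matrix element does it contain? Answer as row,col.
16: G=4,T=0
[1] (0*2+1,4) = (1,4)

1,4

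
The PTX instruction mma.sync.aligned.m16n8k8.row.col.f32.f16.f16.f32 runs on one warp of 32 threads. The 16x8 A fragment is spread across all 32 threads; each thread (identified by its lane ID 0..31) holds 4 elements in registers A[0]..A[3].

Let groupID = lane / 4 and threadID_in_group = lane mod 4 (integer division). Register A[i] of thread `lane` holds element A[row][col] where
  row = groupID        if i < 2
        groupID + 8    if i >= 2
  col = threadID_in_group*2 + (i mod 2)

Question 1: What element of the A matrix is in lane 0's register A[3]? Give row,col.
lane 0: G=0 (0/4), T=0 (0%4)
i=3: r=0+8=8, c=0*2+1=1

8,1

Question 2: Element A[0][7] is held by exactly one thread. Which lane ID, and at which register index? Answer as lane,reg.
r=0->g=0,rb=0  c=7->t=3,b0=1
L=0*4+3=3  i=0*2+1=1

3,1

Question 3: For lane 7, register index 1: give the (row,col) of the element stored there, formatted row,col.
7: grp=1,tig=3
[1] (1+0,3*2+1) = (1,7)

1,7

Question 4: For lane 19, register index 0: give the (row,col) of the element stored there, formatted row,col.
4,6

19: gr=4,th=3
[0] (4+0,3*2+0) = (4,6)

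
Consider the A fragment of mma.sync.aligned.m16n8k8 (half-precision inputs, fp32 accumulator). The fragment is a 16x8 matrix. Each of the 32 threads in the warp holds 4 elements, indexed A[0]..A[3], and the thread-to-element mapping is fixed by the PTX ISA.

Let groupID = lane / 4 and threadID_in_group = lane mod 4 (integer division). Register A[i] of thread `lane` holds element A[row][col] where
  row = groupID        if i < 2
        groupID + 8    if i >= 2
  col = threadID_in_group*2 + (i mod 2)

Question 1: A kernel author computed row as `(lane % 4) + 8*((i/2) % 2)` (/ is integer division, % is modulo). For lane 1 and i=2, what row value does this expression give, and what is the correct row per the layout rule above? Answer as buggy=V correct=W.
`(lane % 4) + 8*((i/2) % 2)`[1,2]→9
1: G=0,T=1
[2] (0+8,1*2+0) = (8,2)
row: 9 vs 8

buggy=9 correct=8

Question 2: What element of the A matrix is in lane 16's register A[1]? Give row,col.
4,1

L=16⇒gr=16>>2=4, th=16&3=0
[1]⇒row 4+0=4  col 0·2+1=1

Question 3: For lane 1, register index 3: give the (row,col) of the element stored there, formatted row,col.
lane 1: grp=0 (1/4), tig=1 (1%4)
i=3: r=0+8=8, c=1*2+1=3

8,3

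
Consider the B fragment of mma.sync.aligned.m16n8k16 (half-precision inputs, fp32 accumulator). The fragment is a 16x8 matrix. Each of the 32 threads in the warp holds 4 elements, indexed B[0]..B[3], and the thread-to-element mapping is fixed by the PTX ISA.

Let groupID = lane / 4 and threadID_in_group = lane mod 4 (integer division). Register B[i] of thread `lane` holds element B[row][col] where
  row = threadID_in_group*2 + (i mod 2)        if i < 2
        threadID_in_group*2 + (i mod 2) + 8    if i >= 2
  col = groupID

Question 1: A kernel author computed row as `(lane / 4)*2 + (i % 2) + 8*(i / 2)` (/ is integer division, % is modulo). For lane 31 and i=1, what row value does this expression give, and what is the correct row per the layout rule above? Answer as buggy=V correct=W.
`(lane / 4)*2 + (i % 2) + 8*(i / 2)`[31,1]=>15
L=31=>grp=31>>2=7, tig=31&3=3
[1]=>row 3·2+1+0=7  col grp=7
row: 15 vs 7

buggy=15 correct=7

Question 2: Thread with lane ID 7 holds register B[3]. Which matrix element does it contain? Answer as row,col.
L=7->gid=7>>2=1, tid=7&3=3
[3]->row 3·2+1+8=15  col gid=1

15,1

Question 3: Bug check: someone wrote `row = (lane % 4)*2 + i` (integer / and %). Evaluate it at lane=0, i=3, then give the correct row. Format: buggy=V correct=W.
`(lane % 4)*2 + i`[0,3]->3
lane 0: g=0 (0/4), t=0 (0%4)
i=3: r=0*2+1+8=9, c=g=0
row: 3 vs 9

buggy=3 correct=9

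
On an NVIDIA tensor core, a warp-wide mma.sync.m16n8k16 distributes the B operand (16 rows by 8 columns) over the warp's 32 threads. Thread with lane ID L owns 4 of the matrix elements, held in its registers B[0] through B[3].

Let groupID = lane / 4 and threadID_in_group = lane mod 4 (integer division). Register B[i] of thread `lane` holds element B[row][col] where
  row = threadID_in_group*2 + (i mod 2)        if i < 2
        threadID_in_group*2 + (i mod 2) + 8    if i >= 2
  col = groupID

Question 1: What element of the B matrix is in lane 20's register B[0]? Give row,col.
0,5

20: G=5,T=0
[0] (0*2+0+0,5) = (0,5)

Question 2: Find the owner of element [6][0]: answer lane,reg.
3,0

c=0->g=0  r=6->rb=0,t=3,b0=0
L=0*4+3=3  i=0*2+0=0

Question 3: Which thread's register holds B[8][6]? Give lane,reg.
24,2

c=6⇒gr=6  r=8⇒Rb=1,th=0,odd=0
L=6*4+0=24  i=1*2+0=2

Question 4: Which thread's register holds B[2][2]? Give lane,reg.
9,0

c: 2->gid=2  r: 2->r8=0,tid=1,i&1=0
L=2*4+1=9  i=0*2+0=0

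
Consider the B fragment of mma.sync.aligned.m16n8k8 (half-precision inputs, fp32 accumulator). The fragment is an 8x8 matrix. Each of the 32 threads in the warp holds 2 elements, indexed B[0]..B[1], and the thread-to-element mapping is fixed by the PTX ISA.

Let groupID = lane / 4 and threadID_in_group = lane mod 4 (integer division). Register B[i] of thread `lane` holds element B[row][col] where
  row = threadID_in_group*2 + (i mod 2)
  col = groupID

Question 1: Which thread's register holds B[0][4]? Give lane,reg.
c=4⇒gr=4  r=0⇒th=0,odd=0
L=4*4+0=16  i=0=0

16,0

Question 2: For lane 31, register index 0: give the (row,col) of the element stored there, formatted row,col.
lane 31: gr=7 (31/4), th=3 (31%4)
i=0: r=3*2+0=6, c=gr=7

6,7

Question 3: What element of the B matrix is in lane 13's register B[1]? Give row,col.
13: gid=3,tid=1
[1] (1*2+1,3) = (3,3)

3,3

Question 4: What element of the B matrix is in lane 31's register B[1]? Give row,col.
L=31=>grp=31>>2=7, tig=31&3=3
[1]=>row 3·2+1=7  col grp=7

7,7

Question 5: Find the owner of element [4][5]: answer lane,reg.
c=5⇒gr=5  r=4⇒th=2,odd=0
L=5*4+2=22  i=0=0

22,0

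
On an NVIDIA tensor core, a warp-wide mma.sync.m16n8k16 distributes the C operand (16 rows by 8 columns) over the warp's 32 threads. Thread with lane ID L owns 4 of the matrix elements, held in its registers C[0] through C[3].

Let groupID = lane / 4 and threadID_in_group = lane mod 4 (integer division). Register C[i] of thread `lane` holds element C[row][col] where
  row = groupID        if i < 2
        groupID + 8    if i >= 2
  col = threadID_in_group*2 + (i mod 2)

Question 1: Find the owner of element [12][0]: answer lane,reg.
16,2

r=12→G=4,rhi=1  c=0→T=0,p=0
L=4*4+0=16  i=1*2+0=2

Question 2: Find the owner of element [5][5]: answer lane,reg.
r=5⇒gr=5,Rb=0  c=5⇒th=2,odd=1
L=5*4+2=22  i=0*2+1=1

22,1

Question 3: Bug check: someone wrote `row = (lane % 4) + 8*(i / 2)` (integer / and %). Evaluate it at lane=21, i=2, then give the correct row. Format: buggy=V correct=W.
buggy=9 correct=13

`(lane % 4) + 8*(i / 2)`[21,2]=>9
lane 21=>21/4=5, 21 mod 4=1
i=2  r:5+8=>13  c:2·1+0=>2
row: 9 vs 13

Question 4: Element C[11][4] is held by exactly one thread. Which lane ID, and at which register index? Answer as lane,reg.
14,2

r=11→G=3,rhi=1  c=4→T=2,p=0
L=3*4+2=14  i=1*2+0=2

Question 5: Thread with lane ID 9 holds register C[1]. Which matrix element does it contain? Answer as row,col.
9: gr=2,th=1
[1] (2+0,1*2+1) = (2,3)

2,3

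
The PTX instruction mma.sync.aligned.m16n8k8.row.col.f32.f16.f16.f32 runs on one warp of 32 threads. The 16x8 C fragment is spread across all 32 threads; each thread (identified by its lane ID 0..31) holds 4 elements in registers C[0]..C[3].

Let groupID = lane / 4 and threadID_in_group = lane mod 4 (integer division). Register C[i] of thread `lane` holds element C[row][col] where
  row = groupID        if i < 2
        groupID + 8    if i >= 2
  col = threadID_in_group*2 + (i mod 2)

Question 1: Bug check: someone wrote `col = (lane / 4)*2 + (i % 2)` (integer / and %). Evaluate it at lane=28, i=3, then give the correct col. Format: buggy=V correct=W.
buggy=15 correct=1

`(lane / 4)*2 + (i % 2)`[28,3]⇒15
28: gr=7,th=0
[3] (7+8,0*2+1) = (15,1)
col: 15 vs 1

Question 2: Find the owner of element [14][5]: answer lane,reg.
r=14⇒gr=6,Rb=1  c=5⇒th=2,odd=1
L=6*4+2=26  i=1*2+1=3

26,3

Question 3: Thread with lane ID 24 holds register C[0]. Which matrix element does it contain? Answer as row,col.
lane 24->24/4=6, 24 mod 4=0
i=0  r:6+0->6  c:2·0+0->0

6,0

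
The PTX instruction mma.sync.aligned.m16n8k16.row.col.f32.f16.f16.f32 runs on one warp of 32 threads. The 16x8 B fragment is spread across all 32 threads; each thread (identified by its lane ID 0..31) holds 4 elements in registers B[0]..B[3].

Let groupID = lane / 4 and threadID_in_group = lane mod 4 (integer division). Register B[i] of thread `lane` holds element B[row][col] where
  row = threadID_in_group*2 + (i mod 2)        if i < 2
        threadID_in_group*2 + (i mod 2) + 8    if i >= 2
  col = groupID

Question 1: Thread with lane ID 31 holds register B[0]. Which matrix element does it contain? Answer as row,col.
lane 31: grp=7 (31/4), tig=3 (31%4)
i=0: r=3*2+0+0=6, c=grp=7

6,7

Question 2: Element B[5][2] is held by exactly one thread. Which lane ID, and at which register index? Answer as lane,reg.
c=2→G=2  r=5→rhi=0,T=2,p=1
L=2*4+2=10  i=0*2+1=1

10,1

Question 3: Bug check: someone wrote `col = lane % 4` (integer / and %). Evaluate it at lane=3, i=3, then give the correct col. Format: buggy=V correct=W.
buggy=3 correct=0

`lane % 4`[3,3]->3
lane 3->3/4=0, 3 mod 4=3
i=3  r:2·3+1+8->15  c:0
col: 3 vs 0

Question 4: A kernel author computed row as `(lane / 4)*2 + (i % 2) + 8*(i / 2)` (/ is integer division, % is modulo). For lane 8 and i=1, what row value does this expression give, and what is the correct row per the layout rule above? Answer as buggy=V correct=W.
buggy=5 correct=1

`(lane / 4)*2 + (i % 2) + 8*(i / 2)`[8,1]=>5
L=8=>grp=8>>2=2, tig=8&3=0
[1]=>row 0·2+1+0=1  col grp=2
row: 5 vs 1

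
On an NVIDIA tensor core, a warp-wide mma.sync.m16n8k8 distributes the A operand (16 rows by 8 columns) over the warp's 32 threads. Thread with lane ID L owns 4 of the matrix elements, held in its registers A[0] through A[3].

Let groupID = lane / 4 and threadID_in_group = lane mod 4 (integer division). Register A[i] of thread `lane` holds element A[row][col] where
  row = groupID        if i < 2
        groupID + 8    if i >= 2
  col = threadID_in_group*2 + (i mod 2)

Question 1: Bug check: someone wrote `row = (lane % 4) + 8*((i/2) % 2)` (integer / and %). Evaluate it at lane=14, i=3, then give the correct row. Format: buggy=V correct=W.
`(lane % 4) + 8*((i/2) % 2)`[14,3]->10
14: g=3,t=2
[3] (3+8,2*2+1) = (11,5)
row: 10 vs 11

buggy=10 correct=11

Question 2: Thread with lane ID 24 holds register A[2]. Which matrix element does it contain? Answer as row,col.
14,0

lane 24: G=6 (24/4), T=0 (24%4)
i=2: r=6+8=14, c=0*2+0=0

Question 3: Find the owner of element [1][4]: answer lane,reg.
r: 1->gid=1,r8=0  c: 4->tid=2,i&1=0
L=1*4+2=6  i=0*2+0=0

6,0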